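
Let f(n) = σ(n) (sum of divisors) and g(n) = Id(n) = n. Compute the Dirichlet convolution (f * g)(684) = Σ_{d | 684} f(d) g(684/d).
(σ * Id)(684) = 22542

Divisors of 684: [1, 2, 3, 4, 6, 9, 12, 18, 19, 36, 38, 57, 76, 114, 171, 228, 342, 684]. For each d | 684:
  d = 1: σ(1) · Id(684/1) = 1 · 684 = 684
  d = 2: σ(2) · Id(684/2) = 3 · 342 = 1026
  d = 3: σ(3) · Id(684/3) = 4 · 228 = 912
  d = 4: σ(4) · Id(684/4) = 7 · 171 = 1197
  d = 6: σ(6) · Id(684/6) = 12 · 114 = 1368
  d = 9: σ(9) · Id(684/9) = 13 · 76 = 988
  d = 12: σ(12) · Id(684/12) = 28 · 57 = 1596
  d = 18: σ(18) · Id(684/18) = 39 · 38 = 1482
  d = 19: σ(19) · Id(684/19) = 20 · 36 = 720
  d = 36: σ(36) · Id(684/36) = 91 · 19 = 1729
  d = 38: σ(38) · Id(684/38) = 60 · 18 = 1080
  d = 57: σ(57) · Id(684/57) = 80 · 12 = 960
  d = 76: σ(76) · Id(684/76) = 140 · 9 = 1260
  d = 114: σ(114) · Id(684/114) = 240 · 6 = 1440
  d = 171: σ(171) · Id(684/171) = 260 · 4 = 1040
  d = 228: σ(228) · Id(684/228) = 560 · 3 = 1680
  d = 342: σ(342) · Id(684/342) = 780 · 2 = 1560
  d = 684: σ(684) · Id(684/684) = 1820 · 1 = 1820
Summing: (σ * Id)(684) = 684 + 1026 + 912 + 1197 + 1368 + 988 + 1596 + 1482 + 720 + 1729 + 1080 + 960 + 1260 + 1440 + 1040 + 1680 + 1560 + 1820 = 22542.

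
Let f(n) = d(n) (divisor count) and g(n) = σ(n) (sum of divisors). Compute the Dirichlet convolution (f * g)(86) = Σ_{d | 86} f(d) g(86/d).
(d * σ)(86) = 230

Divisors of 86: [1, 2, 43, 86]. For each d | 86:
  d = 1: d(1) · σ(86/1) = 1 · 132 = 132
  d = 2: d(2) · σ(86/2) = 2 · 44 = 88
  d = 43: d(43) · σ(86/43) = 2 · 3 = 6
  d = 86: d(86) · σ(86/86) = 4 · 1 = 4
Summing: (d * σ)(86) = 132 + 88 + 6 + 4 = 230.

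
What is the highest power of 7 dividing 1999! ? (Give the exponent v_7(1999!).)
v_7(1999!) = 330

Legendre's formula: v_p(n!) = Σ_{k ≥ 1} ⌊n / p^k⌋. For p = 7, n = 1999, the terms are:
  ⌊1999/7^1⌋ = ⌊1999/7⌋ = 285
  ⌊1999/7^2⌋ = ⌊1999/49⌋ = 40
  ⌊1999/7^3⌋ = ⌊1999/343⌋ = 5
(the next term ⌊1999/7^4⌋ = 0, terminating the sum). Summing: v_7(1999!) = 285 + 40 + 5 = 330.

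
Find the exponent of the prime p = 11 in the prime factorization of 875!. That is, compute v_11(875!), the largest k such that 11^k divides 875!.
v_11(875!) = 86

Legendre's formula: v_p(n!) = Σ_{k ≥ 1} ⌊n / p^k⌋. For p = 11, n = 875, the terms are:
  ⌊875/11^1⌋ = ⌊875/11⌋ = 79
  ⌊875/11^2⌋ = ⌊875/121⌋ = 7
(the next term ⌊875/11^3⌋ = 0, terminating the sum). Summing: v_11(875!) = 79 + 7 = 86.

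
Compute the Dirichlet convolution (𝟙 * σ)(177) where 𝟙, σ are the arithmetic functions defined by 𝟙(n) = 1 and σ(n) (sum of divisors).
(𝟙 * σ)(177) = 305

Divisors of 177: [1, 3, 59, 177]. For each d | 177:
  d = 1: 𝟙(1) · σ(177/1) = 1 · 240 = 240
  d = 3: 𝟙(3) · σ(177/3) = 1 · 60 = 60
  d = 59: 𝟙(59) · σ(177/59) = 1 · 4 = 4
  d = 177: 𝟙(177) · σ(177/177) = 1 · 1 = 1
Summing: (𝟙 * σ)(177) = 240 + 60 + 4 + 1 = 305.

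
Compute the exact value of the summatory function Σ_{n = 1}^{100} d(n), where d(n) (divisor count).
Σ_{n ≤ 100} d(n) = 482

Compute d(n) for each 1 ≤ n ≤ 100: d(1) = 1, d(2) = 2, d(3) = 2, d(4) = 3, d(5) = 2, d(6) = 4, d(7) = 2, d(8) = 4, d(9) = 3, d(10) = 4, d(11) = 2, d(12) = 6, d(13) = 2, d(14) = 4, d(15) = 4, d(16) = 5, d(17) = 2, d(18) = 6, d(19) = 2, d(20) = 6, d(21) = 4, d(22) = 4, d(23) = 2, d(24) = 8, d(25) = 3, d(26) = 4, d(27) = 4, d(28) = 6, d(29) = 2, d(30) = 8, d(31) = 2, d(32) = 6, d(33) = 4, d(34) = 4, d(35) = 4, d(36) = 9, d(37) = 2, d(38) = 4, d(39) = 4, d(40) = 8, d(41) = 2, d(42) = 8, d(43) = 2, d(44) = 6, d(45) = 6, d(46) = 4, d(47) = 2, d(48) = 10, d(49) = 3, d(50) = 6, d(51) = 4, d(52) = 6, d(53) = 2, d(54) = 8, d(55) = 4, d(56) = 8, d(57) = 4, d(58) = 4, d(59) = 2, d(60) = 12, d(61) = 2, d(62) = 4, d(63) = 6, d(64) = 7, d(65) = 4, d(66) = 8, d(67) = 2, d(68) = 6, d(69) = 4, d(70) = 8, d(71) = 2, d(72) = 12, d(73) = 2, d(74) = 4, d(75) = 6, d(76) = 6, d(77) = 4, d(78) = 8, d(79) = 2, d(80) = 10, d(81) = 5, d(82) = 4, d(83) = 2, d(84) = 12, d(85) = 4, d(86) = 4, d(87) = 4, d(88) = 8, d(89) = 2, d(90) = 12, d(91) = 4, d(92) = 6, d(93) = 4, d(94) = 4, d(95) = 4, d(96) = 12, d(97) = 2, d(98) = 6, d(99) = 6, d(100) = 9. Summing all 100 values: 482. (Dirichlet's divisor formula: Σ_{n ≤ x} d(n) = x ln(x) + (2γ − 1) x + O(√x). For x = 100, the asymptotic estimate is ≈ 475.96.)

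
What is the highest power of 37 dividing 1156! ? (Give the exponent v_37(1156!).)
v_37(1156!) = 31

Legendre's formula: v_p(n!) = Σ_{k ≥ 1} ⌊n / p^k⌋. For p = 37, n = 1156, the terms are:
  ⌊1156/37^1⌋ = ⌊1156/37⌋ = 31
(the next term ⌊1156/37^2⌋ = 0, terminating the sum). Summing: v_37(1156!) = 31 = 31.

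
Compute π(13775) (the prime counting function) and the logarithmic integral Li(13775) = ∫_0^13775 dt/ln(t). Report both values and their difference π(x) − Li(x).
π(13775) = 1629;  Li(13775) ≈ 1648.67;  π(x) − Li(x) ≈ -19.67.

Direct count of primes ≤ 13775 gives π(13775) = 1629. Numerical evaluation of the logarithmic integral gives Li(13775) ≈ 1648.67. The difference π(x) − Li(x) ≈ -19.67 is typically negative for small/moderate x (Li(x) overestimates), though Littlewood's theorem shows this sign changes infinitely often.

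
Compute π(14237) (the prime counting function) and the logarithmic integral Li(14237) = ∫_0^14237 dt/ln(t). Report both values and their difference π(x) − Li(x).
π(14237) = 1672;  Li(14237) ≈ 1697.06;  π(x) − Li(x) ≈ -25.06.

Direct count of primes ≤ 14237 gives π(14237) = 1672. Numerical evaluation of the logarithmic integral gives Li(14237) ≈ 1697.06. The difference π(x) − Li(x) ≈ -25.06 is typically negative for small/moderate x (Li(x) overestimates), though Littlewood's theorem shows this sign changes infinitely often.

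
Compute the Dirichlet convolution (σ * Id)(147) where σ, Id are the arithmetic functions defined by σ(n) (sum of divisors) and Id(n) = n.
(σ * Id)(147) = 1134

Divisors of 147: [1, 3, 7, 21, 49, 147]. For each d | 147:
  d = 1: σ(1) · Id(147/1) = 1 · 147 = 147
  d = 3: σ(3) · Id(147/3) = 4 · 49 = 196
  d = 7: σ(7) · Id(147/7) = 8 · 21 = 168
  d = 21: σ(21) · Id(147/21) = 32 · 7 = 224
  d = 49: σ(49) · Id(147/49) = 57 · 3 = 171
  d = 147: σ(147) · Id(147/147) = 228 · 1 = 228
Summing: (σ * Id)(147) = 147 + 196 + 168 + 224 + 171 + 228 = 1134.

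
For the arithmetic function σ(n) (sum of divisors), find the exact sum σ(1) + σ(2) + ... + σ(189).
Σ_{n ≤ 189} σ(n) = 29430

Compute σ(n) for each 1 ≤ n ≤ 189: σ(1) = 1, σ(2) = 3, σ(3) = 4, σ(4) = 7, σ(5) = 6, σ(6) = 12, σ(7) = 8, σ(8) = 15, σ(9) = 13, σ(10) = 18, σ(11) = 12, σ(12) = 28, σ(13) = 14, σ(14) = 24, σ(15) = 24, σ(16) = 31, σ(17) = 18, σ(18) = 39, σ(19) = 20, σ(20) = 42, σ(21) = 32, σ(22) = 36, σ(23) = 24, σ(24) = 60, σ(25) = 31, σ(26) = 42, σ(27) = 40, σ(28) = 56, σ(29) = 30, σ(30) = 72, σ(31) = 32, σ(32) = 63, σ(33) = 48, σ(34) = 54, σ(35) = 48, σ(36) = 91, σ(37) = 38, σ(38) = 60, σ(39) = 56, σ(40) = 90, σ(41) = 42, σ(42) = 96, σ(43) = 44, σ(44) = 84, σ(45) = 78, σ(46) = 72, σ(47) = 48, σ(48) = 124, σ(49) = 57, σ(50) = 93, σ(51) = 72, σ(52) = 98, σ(53) = 54, σ(54) = 120, σ(55) = 72, σ(56) = 120, σ(57) = 80, σ(58) = 90, σ(59) = 60, σ(60) = 168, σ(61) = 62, σ(62) = 96, σ(63) = 104, σ(64) = 127, σ(65) = 84, σ(66) = 144, σ(67) = 68, σ(68) = 126, σ(69) = 96, σ(70) = 144, σ(71) = 72, σ(72) = 195, σ(73) = 74, σ(74) = 114, σ(75) = 124, σ(76) = 140, σ(77) = 96, σ(78) = 168, σ(79) = 80, σ(80) = 186, σ(81) = 121, σ(82) = 126, σ(83) = 84, σ(84) = 224, σ(85) = 108, σ(86) = 132, σ(87) = 120, σ(88) = 180, σ(89) = 90, σ(90) = 234, σ(91) = 112, σ(92) = 168, σ(93) = 128, σ(94) = 144, σ(95) = 120, σ(96) = 252, σ(97) = 98, σ(98) = 171, σ(99) = 156, σ(100) = 217, σ(101) = 102, σ(102) = 216, σ(103) = 104, σ(104) = 210, σ(105) = 192, σ(106) = 162, σ(107) = 108, σ(108) = 280, σ(109) = 110, σ(110) = 216, σ(111) = 152, σ(112) = 248, σ(113) = 114, σ(114) = 240, σ(115) = 144, σ(116) = 210, σ(117) = 182, σ(118) = 180, σ(119) = 144, σ(120) = 360, σ(121) = 133, σ(122) = 186, σ(123) = 168, σ(124) = 224, σ(125) = 156, σ(126) = 312, σ(127) = 128, σ(128) = 255, σ(129) = 176, σ(130) = 252, σ(131) = 132, σ(132) = 336, σ(133) = 160, σ(134) = 204, σ(135) = 240, σ(136) = 270, σ(137) = 138, σ(138) = 288, σ(139) = 140, σ(140) = 336, σ(141) = 192, σ(142) = 216, σ(143) = 168, σ(144) = 403, σ(145) = 180, σ(146) = 222, σ(147) = 228, σ(148) = 266, σ(149) = 150, σ(150) = 372, σ(151) = 152, σ(152) = 300, σ(153) = 234, σ(154) = 288, σ(155) = 192, σ(156) = 392, σ(157) = 158, σ(158) = 240, σ(159) = 216, σ(160) = 378, σ(161) = 192, σ(162) = 363, σ(163) = 164, σ(164) = 294, σ(165) = 288, σ(166) = 252, σ(167) = 168, σ(168) = 480, σ(169) = 183, σ(170) = 324, σ(171) = 260, σ(172) = 308, σ(173) = 174, σ(174) = 360, σ(175) = 248, σ(176) = 372, σ(177) = 240, σ(178) = 270, σ(179) = 180, σ(180) = 546, σ(181) = 182, σ(182) = 336, σ(183) = 248, σ(184) = 360, σ(185) = 228, σ(186) = 384, σ(187) = 216, σ(188) = 336, σ(189) = 320. Summing all 189 values: 29430. (Average order: Σ_{n ≤ x} σ(n) ~ (π²/12) x². For x = 189, (π²/12)·189² ≈ 29379.34.)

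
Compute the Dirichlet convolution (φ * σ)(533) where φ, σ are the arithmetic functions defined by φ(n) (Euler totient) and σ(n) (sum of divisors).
(φ * σ)(533) = 2132

Divisors of 533: [1, 13, 41, 533]. For each d | 533:
  d = 1: φ(1) · σ(533/1) = 1 · 588 = 588
  d = 13: φ(13) · σ(533/13) = 12 · 42 = 504
  d = 41: φ(41) · σ(533/41) = 40 · 14 = 560
  d = 533: φ(533) · σ(533/533) = 480 · 1 = 480
Summing: (φ * σ)(533) = 588 + 504 + 560 + 480 = 2132.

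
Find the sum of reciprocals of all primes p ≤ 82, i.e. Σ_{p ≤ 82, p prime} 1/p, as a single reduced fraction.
Σ 1/p = 5692733621468679832887230172131/3217644767340672907899084554130

π(82) = 22, so the primes ≤ 82 are [2, 3, 5, 7, 11, 13, 17, 19, 23, 29, 31, 37, 41, 43, 47, 53, 59, 61, 67, 71, 73, 79]. Summing 1/p over these primes: 5692733621468679832887230172131/3217644767340672907899084554130 ≈ 1.7692. Mertens estimate ln ln(82) + 0.2615 ≈ 1.7446.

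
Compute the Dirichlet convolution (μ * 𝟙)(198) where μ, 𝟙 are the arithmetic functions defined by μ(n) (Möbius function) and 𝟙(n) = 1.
(μ * 𝟙)(198) = 0

Divisors of 198: [1, 2, 3, 6, 9, 11, 18, 22, 33, 66, 99, 198]. For each d | 198:
  d = 1: μ(1) · 𝟙(198/1) = 1 · 1 = 1
  d = 2: μ(2) · 𝟙(198/2) = -1 · 1 = -1
  d = 3: μ(3) · 𝟙(198/3) = -1 · 1 = -1
  d = 6: μ(6) · 𝟙(198/6) = 1 · 1 = 1
  d = 9: μ(9) · 𝟙(198/9) = 0 · 1 = 0
  d = 11: μ(11) · 𝟙(198/11) = -1 · 1 = -1
  d = 18: μ(18) · 𝟙(198/18) = 0 · 1 = 0
  d = 22: μ(22) · 𝟙(198/22) = 1 · 1 = 1
  d = 33: μ(33) · 𝟙(198/33) = 1 · 1 = 1
  d = 66: μ(66) · 𝟙(198/66) = -1 · 1 = -1
  d = 99: μ(99) · 𝟙(198/99) = 0 · 1 = 0
  d = 198: μ(198) · 𝟙(198/198) = 0 · 1 = 0
Summing: (μ * 𝟙)(198) = 1 + -1 + -1 + 1 + 0 + -1 + 0 + 1 + 1 + -1 + 0 + 0 = 0.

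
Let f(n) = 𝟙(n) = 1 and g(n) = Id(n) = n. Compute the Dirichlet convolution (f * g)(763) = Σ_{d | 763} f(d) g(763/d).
(𝟙 * Id)(763) = 880

Divisors of 763: [1, 7, 109, 763]. For each d | 763:
  d = 1: 𝟙(1) · Id(763/1) = 1 · 763 = 763
  d = 7: 𝟙(7) · Id(763/7) = 1 · 109 = 109
  d = 109: 𝟙(109) · Id(763/109) = 1 · 7 = 7
  d = 763: 𝟙(763) · Id(763/763) = 1 · 1 = 1
Summing: (𝟙 * Id)(763) = 763 + 109 + 7 + 1 = 880.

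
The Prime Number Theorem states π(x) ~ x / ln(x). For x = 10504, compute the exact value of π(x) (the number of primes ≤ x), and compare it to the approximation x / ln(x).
π(10504) = 1285;  x/ln(x) ≈ 1134.40;  relative error ≈ 11.72%.

Directly count primes up to 10504: π(10504) = 1285. The PNT approximation gives 10504/ln(10504) ≈ 10504/9.25951 ≈ 1134.40. Relative error (π(x) − x/ln(x)) / π(x) ≈ 11.72%; the approximation is known to undercount slightly (Li(x) is a better estimate).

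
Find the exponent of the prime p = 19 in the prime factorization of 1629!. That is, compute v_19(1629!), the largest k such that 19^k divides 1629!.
v_19(1629!) = 89

Legendre's formula: v_p(n!) = Σ_{k ≥ 1} ⌊n / p^k⌋. For p = 19, n = 1629, the terms are:
  ⌊1629/19^1⌋ = ⌊1629/19⌋ = 85
  ⌊1629/19^2⌋ = ⌊1629/361⌋ = 4
(the next term ⌊1629/19^3⌋ = 0, terminating the sum). Summing: v_19(1629!) = 85 + 4 = 89.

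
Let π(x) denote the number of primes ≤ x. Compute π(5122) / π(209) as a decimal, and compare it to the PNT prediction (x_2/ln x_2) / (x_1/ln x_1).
π(5122)/π(209) = 685/46 ≈ 14.8913;  PNT prediction ≈ 15.3285.

π(209) = 46 and π(5122) = 685, so π(5122)/π(209) ≈ 14.8913. The PNT-predicted ratio is (5122/ln(5122)) / (209/ln(209)) ≈ 15.3285. The two agree to within a few percent, as expected.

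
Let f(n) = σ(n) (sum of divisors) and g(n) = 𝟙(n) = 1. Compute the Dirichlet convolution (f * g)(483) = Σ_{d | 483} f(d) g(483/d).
(σ * 𝟙)(483) = 1125

Divisors of 483: [1, 3, 7, 21, 23, 69, 161, 483]. For each d | 483:
  d = 1: σ(1) · 𝟙(483/1) = 1 · 1 = 1
  d = 3: σ(3) · 𝟙(483/3) = 4 · 1 = 4
  d = 7: σ(7) · 𝟙(483/7) = 8 · 1 = 8
  d = 21: σ(21) · 𝟙(483/21) = 32 · 1 = 32
  d = 23: σ(23) · 𝟙(483/23) = 24 · 1 = 24
  d = 69: σ(69) · 𝟙(483/69) = 96 · 1 = 96
  d = 161: σ(161) · 𝟙(483/161) = 192 · 1 = 192
  d = 483: σ(483) · 𝟙(483/483) = 768 · 1 = 768
Summing: (σ * 𝟙)(483) = 1 + 4 + 8 + 32 + 24 + 96 + 192 + 768 = 1125.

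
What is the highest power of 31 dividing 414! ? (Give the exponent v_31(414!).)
v_31(414!) = 13

Legendre's formula: v_p(n!) = Σ_{k ≥ 1} ⌊n / p^k⌋. For p = 31, n = 414, the terms are:
  ⌊414/31^1⌋ = ⌊414/31⌋ = 13
(the next term ⌊414/31^2⌋ = 0, terminating the sum). Summing: v_31(414!) = 13 = 13.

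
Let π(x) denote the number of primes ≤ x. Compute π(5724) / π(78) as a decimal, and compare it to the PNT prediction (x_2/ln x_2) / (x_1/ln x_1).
π(5724)/π(78) = 753/21 ≈ 35.8571;  PNT prediction ≈ 36.9510.

π(78) = 21 and π(5724) = 753, so π(5724)/π(78) ≈ 35.8571. The PNT-predicted ratio is (5724/ln(5724)) / (78/ln(78)) ≈ 36.9510. The two agree to within a few percent, as expected.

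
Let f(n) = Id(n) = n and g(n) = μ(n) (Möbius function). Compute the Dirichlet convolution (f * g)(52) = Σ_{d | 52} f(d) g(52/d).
(Id * μ)(52) = 24

Divisors of 52: [1, 2, 4, 13, 26, 52]. For each d | 52:
  d = 1: Id(1) · μ(52/1) = 1 · 0 = 0
  d = 2: Id(2) · μ(52/2) = 2 · 1 = 2
  d = 4: Id(4) · μ(52/4) = 4 · -1 = -4
  d = 13: Id(13) · μ(52/13) = 13 · 0 = 0
  d = 26: Id(26) · μ(52/26) = 26 · -1 = -26
  d = 52: Id(52) · μ(52/52) = 52 · 1 = 52
Summing: (Id * μ)(52) = 0 + 2 + -4 + 0 + -26 + 52 = 24.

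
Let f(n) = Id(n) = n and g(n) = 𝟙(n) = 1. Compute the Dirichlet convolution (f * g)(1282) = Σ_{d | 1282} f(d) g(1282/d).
(Id * 𝟙)(1282) = 1926

Divisors of 1282: [1, 2, 641, 1282]. For each d | 1282:
  d = 1: Id(1) · 𝟙(1282/1) = 1 · 1 = 1
  d = 2: Id(2) · 𝟙(1282/2) = 2 · 1 = 2
  d = 641: Id(641) · 𝟙(1282/641) = 641 · 1 = 641
  d = 1282: Id(1282) · 𝟙(1282/1282) = 1282 · 1 = 1282
Summing: (Id * 𝟙)(1282) = 1 + 2 + 641 + 1282 = 1926.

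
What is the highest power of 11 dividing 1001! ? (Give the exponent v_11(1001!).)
v_11(1001!) = 99

Legendre's formula: v_p(n!) = Σ_{k ≥ 1} ⌊n / p^k⌋. For p = 11, n = 1001, the terms are:
  ⌊1001/11^1⌋ = ⌊1001/11⌋ = 91
  ⌊1001/11^2⌋ = ⌊1001/121⌋ = 8
(the next term ⌊1001/11^3⌋ = 0, terminating the sum). Summing: v_11(1001!) = 91 + 8 = 99.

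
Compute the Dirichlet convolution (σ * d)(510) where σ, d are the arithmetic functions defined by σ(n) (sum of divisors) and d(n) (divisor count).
(σ * d)(510) = 4800

Divisors of 510: [1, 2, 3, 5, 6, 10, 15, 17, 30, 34, 51, 85, 102, 170, 255, 510]. For each d | 510:
  d = 1: σ(1) · d(510/1) = 1 · 16 = 16
  d = 2: σ(2) · d(510/2) = 3 · 8 = 24
  d = 3: σ(3) · d(510/3) = 4 · 8 = 32
  d = 5: σ(5) · d(510/5) = 6 · 8 = 48
  d = 6: σ(6) · d(510/6) = 12 · 4 = 48
  d = 10: σ(10) · d(510/10) = 18 · 4 = 72
  d = 15: σ(15) · d(510/15) = 24 · 4 = 96
  d = 17: σ(17) · d(510/17) = 18 · 8 = 144
  d = 30: σ(30) · d(510/30) = 72 · 2 = 144
  d = 34: σ(34) · d(510/34) = 54 · 4 = 216
  d = 51: σ(51) · d(510/51) = 72 · 4 = 288
  d = 85: σ(85) · d(510/85) = 108 · 4 = 432
  d = 102: σ(102) · d(510/102) = 216 · 2 = 432
  d = 170: σ(170) · d(510/170) = 324 · 2 = 648
  d = 255: σ(255) · d(510/255) = 432 · 2 = 864
  d = 510: σ(510) · d(510/510) = 1296 · 1 = 1296
Summing: (σ * d)(510) = 16 + 24 + 32 + 48 + 48 + 72 + 96 + 144 + 144 + 216 + 288 + 432 + 432 + 648 + 864 + 1296 = 4800.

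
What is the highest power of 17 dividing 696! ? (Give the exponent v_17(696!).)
v_17(696!) = 42

Legendre's formula: v_p(n!) = Σ_{k ≥ 1} ⌊n / p^k⌋. For p = 17, n = 696, the terms are:
  ⌊696/17^1⌋ = ⌊696/17⌋ = 40
  ⌊696/17^2⌋ = ⌊696/289⌋ = 2
(the next term ⌊696/17^3⌋ = 0, terminating the sum). Summing: v_17(696!) = 40 + 2 = 42.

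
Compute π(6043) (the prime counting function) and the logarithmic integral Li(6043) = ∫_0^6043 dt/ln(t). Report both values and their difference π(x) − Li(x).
π(6043) = 788;  Li(6043) ≈ 805.35;  π(x) − Li(x) ≈ -17.35.

Direct count of primes ≤ 6043 gives π(6043) = 788. Numerical evaluation of the logarithmic integral gives Li(6043) ≈ 805.35. The difference π(x) − Li(x) ≈ -17.35 is typically negative for small/moderate x (Li(x) overestimates), though Littlewood's theorem shows this sign changes infinitely often.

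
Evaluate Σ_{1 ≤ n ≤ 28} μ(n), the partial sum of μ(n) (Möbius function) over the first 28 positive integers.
Σ_{n ≤ 28} μ(n) = -1

Compute μ(n) for each 1 ≤ n ≤ 28: μ(1) = 1, μ(2) = -1, μ(3) = -1, μ(4) = 0, μ(5) = -1, μ(6) = 1, μ(7) = -1, μ(8) = 0, μ(9) = 0, μ(10) = 1, μ(11) = -1, μ(12) = 0, μ(13) = -1, μ(14) = 1, μ(15) = 1, μ(16) = 0, μ(17) = -1, μ(18) = 0, μ(19) = -1, μ(20) = 0, μ(21) = 1, μ(22) = 1, μ(23) = -1, μ(24) = 0, μ(25) = 0, μ(26) = 1, μ(27) = 0, μ(28) = 0. Summing all 28 values: -1. (Mertens function M(x) = Σ_{n ≤ x} μ(n); on average M(x) should be small (PNT ⟺ M(x) = o(x)).)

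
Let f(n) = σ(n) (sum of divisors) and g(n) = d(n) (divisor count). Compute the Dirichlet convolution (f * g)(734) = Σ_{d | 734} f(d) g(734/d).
(σ * d)(734) = 1850

Divisors of 734: [1, 2, 367, 734]. For each d | 734:
  d = 1: σ(1) · d(734/1) = 1 · 4 = 4
  d = 2: σ(2) · d(734/2) = 3 · 2 = 6
  d = 367: σ(367) · d(734/367) = 368 · 2 = 736
  d = 734: σ(734) · d(734/734) = 1104 · 1 = 1104
Summing: (σ * d)(734) = 4 + 6 + 736 + 1104 = 1850.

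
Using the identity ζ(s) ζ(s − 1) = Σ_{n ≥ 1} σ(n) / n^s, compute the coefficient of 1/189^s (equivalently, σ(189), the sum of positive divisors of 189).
σ(189) = 320

In the product (Σ m^0/m^s)(Σ k / k^s) = Σ (Σ_{d | n} d) / n^s, the coefficient of 1/n^s is σ(n) = Σ_{d | n} d. For n = 189, divisors are [1, 3, 7, 9, 21, 27, 63, 189]; summing: σ(189) = 320.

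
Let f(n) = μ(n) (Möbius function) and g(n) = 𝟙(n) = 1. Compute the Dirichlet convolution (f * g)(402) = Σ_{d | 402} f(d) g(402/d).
(μ * 𝟙)(402) = 0

Divisors of 402: [1, 2, 3, 6, 67, 134, 201, 402]. For each d | 402:
  d = 1: μ(1) · 𝟙(402/1) = 1 · 1 = 1
  d = 2: μ(2) · 𝟙(402/2) = -1 · 1 = -1
  d = 3: μ(3) · 𝟙(402/3) = -1 · 1 = -1
  d = 6: μ(6) · 𝟙(402/6) = 1 · 1 = 1
  d = 67: μ(67) · 𝟙(402/67) = -1 · 1 = -1
  d = 134: μ(134) · 𝟙(402/134) = 1 · 1 = 1
  d = 201: μ(201) · 𝟙(402/201) = 1 · 1 = 1
  d = 402: μ(402) · 𝟙(402/402) = -1 · 1 = -1
Summing: (μ * 𝟙)(402) = 1 + -1 + -1 + 1 + -1 + 1 + 1 + -1 = 0.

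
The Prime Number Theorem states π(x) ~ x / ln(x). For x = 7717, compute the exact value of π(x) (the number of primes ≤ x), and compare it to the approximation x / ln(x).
π(7717) = 979;  x/ln(x) ≈ 862.12;  relative error ≈ 11.94%.

Directly count primes up to 7717: π(7717) = 979. The PNT approximation gives 7717/ln(7717) ≈ 7717/8.95118 ≈ 862.12. Relative error (π(x) − x/ln(x)) / π(x) ≈ 11.94%; the approximation is known to undercount slightly (Li(x) is a better estimate).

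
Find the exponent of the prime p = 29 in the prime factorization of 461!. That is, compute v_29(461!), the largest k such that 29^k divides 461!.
v_29(461!) = 15

Legendre's formula: v_p(n!) = Σ_{k ≥ 1} ⌊n / p^k⌋. For p = 29, n = 461, the terms are:
  ⌊461/29^1⌋ = ⌊461/29⌋ = 15
(the next term ⌊461/29^2⌋ = 0, terminating the sum). Summing: v_29(461!) = 15 = 15.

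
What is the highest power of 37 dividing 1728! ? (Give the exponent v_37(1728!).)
v_37(1728!) = 47

Legendre's formula: v_p(n!) = Σ_{k ≥ 1} ⌊n / p^k⌋. For p = 37, n = 1728, the terms are:
  ⌊1728/37^1⌋ = ⌊1728/37⌋ = 46
  ⌊1728/37^2⌋ = ⌊1728/1369⌋ = 1
(the next term ⌊1728/37^3⌋ = 0, terminating the sum). Summing: v_37(1728!) = 46 + 1 = 47.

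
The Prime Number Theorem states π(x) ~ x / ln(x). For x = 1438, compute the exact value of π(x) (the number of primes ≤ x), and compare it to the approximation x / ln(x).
π(1438) = 227;  x/ln(x) ≈ 197.77;  relative error ≈ 12.88%.

Directly count primes up to 1438: π(1438) = 227. The PNT approximation gives 1438/ln(1438) ≈ 1438/7.27101 ≈ 197.77. Relative error (π(x) − x/ln(x)) / π(x) ≈ 12.88%; the approximation is known to undercount slightly (Li(x) is a better estimate).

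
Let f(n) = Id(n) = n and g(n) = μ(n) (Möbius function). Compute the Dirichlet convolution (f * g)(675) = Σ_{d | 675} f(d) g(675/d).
(Id * μ)(675) = 360

Divisors of 675: [1, 3, 5, 9, 15, 25, 27, 45, 75, 135, 225, 675]. For each d | 675:
  d = 1: Id(1) · μ(675/1) = 1 · 0 = 0
  d = 3: Id(3) · μ(675/3) = 3 · 0 = 0
  d = 5: Id(5) · μ(675/5) = 5 · 0 = 0
  d = 9: Id(9) · μ(675/9) = 9 · 0 = 0
  d = 15: Id(15) · μ(675/15) = 15 · 0 = 0
  d = 25: Id(25) · μ(675/25) = 25 · 0 = 0
  d = 27: Id(27) · μ(675/27) = 27 · 0 = 0
  d = 45: Id(45) · μ(675/45) = 45 · 1 = 45
  d = 75: Id(75) · μ(675/75) = 75 · 0 = 0
  d = 135: Id(135) · μ(675/135) = 135 · -1 = -135
  d = 225: Id(225) · μ(675/225) = 225 · -1 = -225
  d = 675: Id(675) · μ(675/675) = 675 · 1 = 675
Summing: (Id * μ)(675) = 0 + 0 + 0 + 0 + 0 + 0 + 0 + 45 + 0 + -135 + -225 + 675 = 360.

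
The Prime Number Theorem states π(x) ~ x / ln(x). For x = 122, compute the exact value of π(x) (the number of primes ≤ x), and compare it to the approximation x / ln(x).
π(122) = 30;  x/ln(x) ≈ 25.40;  relative error ≈ 15.35%.

Directly count primes up to 122: π(122) = 30. The PNT approximation gives 122/ln(122) ≈ 122/4.80402 ≈ 25.40. Relative error (π(x) − x/ln(x)) / π(x) ≈ 15.35%; the approximation is known to undercount slightly (Li(x) is a better estimate).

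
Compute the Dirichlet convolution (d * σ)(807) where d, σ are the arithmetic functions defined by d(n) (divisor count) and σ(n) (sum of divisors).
(d * σ)(807) = 1632

Divisors of 807: [1, 3, 269, 807]. For each d | 807:
  d = 1: d(1) · σ(807/1) = 1 · 1080 = 1080
  d = 3: d(3) · σ(807/3) = 2 · 270 = 540
  d = 269: d(269) · σ(807/269) = 2 · 4 = 8
  d = 807: d(807) · σ(807/807) = 4 · 1 = 4
Summing: (d * σ)(807) = 1080 + 540 + 8 + 4 = 1632.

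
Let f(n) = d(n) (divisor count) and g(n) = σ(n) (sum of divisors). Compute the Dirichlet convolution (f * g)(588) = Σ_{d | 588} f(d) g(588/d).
(d * σ)(588) = 7296

Divisors of 588: [1, 2, 3, 4, 6, 7, 12, 14, 21, 28, 42, 49, 84, 98, 147, 196, 294, 588]. For each d | 588:
  d = 1: d(1) · σ(588/1) = 1 · 1596 = 1596
  d = 2: d(2) · σ(588/2) = 2 · 684 = 1368
  d = 3: d(3) · σ(588/3) = 2 · 399 = 798
  d = 4: d(4) · σ(588/4) = 3 · 228 = 684
  d = 6: d(6) · σ(588/6) = 4 · 171 = 684
  d = 7: d(7) · σ(588/7) = 2 · 224 = 448
  d = 12: d(12) · σ(588/12) = 6 · 57 = 342
  d = 14: d(14) · σ(588/14) = 4 · 96 = 384
  d = 21: d(21) · σ(588/21) = 4 · 56 = 224
  d = 28: d(28) · σ(588/28) = 6 · 32 = 192
  d = 42: d(42) · σ(588/42) = 8 · 24 = 192
  d = 49: d(49) · σ(588/49) = 3 · 28 = 84
  d = 84: d(84) · σ(588/84) = 12 · 8 = 96
  d = 98: d(98) · σ(588/98) = 6 · 12 = 72
  d = 147: d(147) · σ(588/147) = 6 · 7 = 42
  d = 196: d(196) · σ(588/196) = 9 · 4 = 36
  d = 294: d(294) · σ(588/294) = 12 · 3 = 36
  d = 588: d(588) · σ(588/588) = 18 · 1 = 18
Summing: (d * σ)(588) = 1596 + 1368 + 798 + 684 + 684 + 448 + 342 + 384 + 224 + 192 + 192 + 84 + 96 + 72 + 42 + 36 + 36 + 18 = 7296.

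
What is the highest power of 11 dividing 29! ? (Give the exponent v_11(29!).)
v_11(29!) = 2

Legendre's formula: v_p(n!) = Σ_{k ≥ 1} ⌊n / p^k⌋. For p = 11, n = 29, the terms are:
  ⌊29/11^1⌋ = ⌊29/11⌋ = 2
(the next term ⌊29/11^2⌋ = 0, terminating the sum). Summing: v_11(29!) = 2 = 2.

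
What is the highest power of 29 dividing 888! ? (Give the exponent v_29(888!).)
v_29(888!) = 31

Legendre's formula: v_p(n!) = Σ_{k ≥ 1} ⌊n / p^k⌋. For p = 29, n = 888, the terms are:
  ⌊888/29^1⌋ = ⌊888/29⌋ = 30
  ⌊888/29^2⌋ = ⌊888/841⌋ = 1
(the next term ⌊888/29^3⌋ = 0, terminating the sum). Summing: v_29(888!) = 30 + 1 = 31.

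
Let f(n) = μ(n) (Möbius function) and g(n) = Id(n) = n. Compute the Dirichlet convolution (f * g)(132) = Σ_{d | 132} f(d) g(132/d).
(μ * Id)(132) = 40

Divisors of 132: [1, 2, 3, 4, 6, 11, 12, 22, 33, 44, 66, 132]. For each d | 132:
  d = 1: μ(1) · Id(132/1) = 1 · 132 = 132
  d = 2: μ(2) · Id(132/2) = -1 · 66 = -66
  d = 3: μ(3) · Id(132/3) = -1 · 44 = -44
  d = 4: μ(4) · Id(132/4) = 0 · 33 = 0
  d = 6: μ(6) · Id(132/6) = 1 · 22 = 22
  d = 11: μ(11) · Id(132/11) = -1 · 12 = -12
  d = 12: μ(12) · Id(132/12) = 0 · 11 = 0
  d = 22: μ(22) · Id(132/22) = 1 · 6 = 6
  d = 33: μ(33) · Id(132/33) = 1 · 4 = 4
  d = 44: μ(44) · Id(132/44) = 0 · 3 = 0
  d = 66: μ(66) · Id(132/66) = -1 · 2 = -2
  d = 132: μ(132) · Id(132/132) = 0 · 1 = 0
Summing: (μ * Id)(132) = 132 + -66 + -44 + 0 + 22 + -12 + 0 + 6 + 4 + 0 + -2 + 0 = 40.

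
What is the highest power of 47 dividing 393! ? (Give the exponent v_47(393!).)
v_47(393!) = 8

Legendre's formula: v_p(n!) = Σ_{k ≥ 1} ⌊n / p^k⌋. For p = 47, n = 393, the terms are:
  ⌊393/47^1⌋ = ⌊393/47⌋ = 8
(the next term ⌊393/47^2⌋ = 0, terminating the sum). Summing: v_47(393!) = 8 = 8.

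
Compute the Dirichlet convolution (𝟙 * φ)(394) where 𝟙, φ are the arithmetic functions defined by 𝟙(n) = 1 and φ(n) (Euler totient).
(𝟙 * φ)(394) = 394

Divisors of 394: [1, 2, 197, 394]. For each d | 394:
  d = 1: 𝟙(1) · φ(394/1) = 1 · 196 = 196
  d = 2: 𝟙(2) · φ(394/2) = 1 · 196 = 196
  d = 197: 𝟙(197) · φ(394/197) = 1 · 1 = 1
  d = 394: 𝟙(394) · φ(394/394) = 1 · 1 = 1
Summing: (𝟙 * φ)(394) = 196 + 196 + 1 + 1 = 394.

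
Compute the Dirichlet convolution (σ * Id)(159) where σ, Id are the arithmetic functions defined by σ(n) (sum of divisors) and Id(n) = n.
(σ * Id)(159) = 749

Divisors of 159: [1, 3, 53, 159]. For each d | 159:
  d = 1: σ(1) · Id(159/1) = 1 · 159 = 159
  d = 3: σ(3) · Id(159/3) = 4 · 53 = 212
  d = 53: σ(53) · Id(159/53) = 54 · 3 = 162
  d = 159: σ(159) · Id(159/159) = 216 · 1 = 216
Summing: (σ * Id)(159) = 159 + 212 + 162 + 216 = 749.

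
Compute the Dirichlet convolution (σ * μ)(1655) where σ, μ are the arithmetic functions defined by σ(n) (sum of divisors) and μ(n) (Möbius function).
(σ * μ)(1655) = 1655

Divisors of 1655: [1, 5, 331, 1655]. For each d | 1655:
  d = 1: σ(1) · μ(1655/1) = 1 · 1 = 1
  d = 5: σ(5) · μ(1655/5) = 6 · -1 = -6
  d = 331: σ(331) · μ(1655/331) = 332 · -1 = -332
  d = 1655: σ(1655) · μ(1655/1655) = 1992 · 1 = 1992
Summing: (σ * μ)(1655) = 1 + -6 + -332 + 1992 = 1655.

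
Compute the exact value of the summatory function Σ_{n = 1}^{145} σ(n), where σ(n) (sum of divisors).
Σ_{n ≤ 145} σ(n) = 17366

Compute σ(n) for each 1 ≤ n ≤ 145: σ(1) = 1, σ(2) = 3, σ(3) = 4, σ(4) = 7, σ(5) = 6, σ(6) = 12, σ(7) = 8, σ(8) = 15, σ(9) = 13, σ(10) = 18, σ(11) = 12, σ(12) = 28, σ(13) = 14, σ(14) = 24, σ(15) = 24, σ(16) = 31, σ(17) = 18, σ(18) = 39, σ(19) = 20, σ(20) = 42, σ(21) = 32, σ(22) = 36, σ(23) = 24, σ(24) = 60, σ(25) = 31, σ(26) = 42, σ(27) = 40, σ(28) = 56, σ(29) = 30, σ(30) = 72, σ(31) = 32, σ(32) = 63, σ(33) = 48, σ(34) = 54, σ(35) = 48, σ(36) = 91, σ(37) = 38, σ(38) = 60, σ(39) = 56, σ(40) = 90, σ(41) = 42, σ(42) = 96, σ(43) = 44, σ(44) = 84, σ(45) = 78, σ(46) = 72, σ(47) = 48, σ(48) = 124, σ(49) = 57, σ(50) = 93, σ(51) = 72, σ(52) = 98, σ(53) = 54, σ(54) = 120, σ(55) = 72, σ(56) = 120, σ(57) = 80, σ(58) = 90, σ(59) = 60, σ(60) = 168, σ(61) = 62, σ(62) = 96, σ(63) = 104, σ(64) = 127, σ(65) = 84, σ(66) = 144, σ(67) = 68, σ(68) = 126, σ(69) = 96, σ(70) = 144, σ(71) = 72, σ(72) = 195, σ(73) = 74, σ(74) = 114, σ(75) = 124, σ(76) = 140, σ(77) = 96, σ(78) = 168, σ(79) = 80, σ(80) = 186, σ(81) = 121, σ(82) = 126, σ(83) = 84, σ(84) = 224, σ(85) = 108, σ(86) = 132, σ(87) = 120, σ(88) = 180, σ(89) = 90, σ(90) = 234, σ(91) = 112, σ(92) = 168, σ(93) = 128, σ(94) = 144, σ(95) = 120, σ(96) = 252, σ(97) = 98, σ(98) = 171, σ(99) = 156, σ(100) = 217, σ(101) = 102, σ(102) = 216, σ(103) = 104, σ(104) = 210, σ(105) = 192, σ(106) = 162, σ(107) = 108, σ(108) = 280, σ(109) = 110, σ(110) = 216, σ(111) = 152, σ(112) = 248, σ(113) = 114, σ(114) = 240, σ(115) = 144, σ(116) = 210, σ(117) = 182, σ(118) = 180, σ(119) = 144, σ(120) = 360, σ(121) = 133, σ(122) = 186, σ(123) = 168, σ(124) = 224, σ(125) = 156, σ(126) = 312, σ(127) = 128, σ(128) = 255, σ(129) = 176, σ(130) = 252, σ(131) = 132, σ(132) = 336, σ(133) = 160, σ(134) = 204, σ(135) = 240, σ(136) = 270, σ(137) = 138, σ(138) = 288, σ(139) = 140, σ(140) = 336, σ(141) = 192, σ(142) = 216, σ(143) = 168, σ(144) = 403, σ(145) = 180. Summing all 145 values: 17366. (Average order: Σ_{n ≤ x} σ(n) ~ (π²/12) x². For x = 145, (π²/12)·145² ≈ 17292.37.)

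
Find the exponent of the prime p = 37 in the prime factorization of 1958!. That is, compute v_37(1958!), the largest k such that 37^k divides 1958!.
v_37(1958!) = 53

Legendre's formula: v_p(n!) = Σ_{k ≥ 1} ⌊n / p^k⌋. For p = 37, n = 1958, the terms are:
  ⌊1958/37^1⌋ = ⌊1958/37⌋ = 52
  ⌊1958/37^2⌋ = ⌊1958/1369⌋ = 1
(the next term ⌊1958/37^3⌋ = 0, terminating the sum). Summing: v_37(1958!) = 52 + 1 = 53.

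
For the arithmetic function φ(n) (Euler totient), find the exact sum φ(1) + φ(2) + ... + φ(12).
Σ_{n ≤ 12} φ(n) = 46

Compute φ(n) for each 1 ≤ n ≤ 12: φ(1) = 1, φ(2) = 1, φ(3) = 2, φ(4) = 2, φ(5) = 4, φ(6) = 2, φ(7) = 6, φ(8) = 4, φ(9) = 6, φ(10) = 4, φ(11) = 10, φ(12) = 4. Summing all 12 values: 46. (Average order: Σ_{n ≤ x} φ(n) ~ (3/π²) x². For x = 12, (3/π²)·12² ≈ 43.77.)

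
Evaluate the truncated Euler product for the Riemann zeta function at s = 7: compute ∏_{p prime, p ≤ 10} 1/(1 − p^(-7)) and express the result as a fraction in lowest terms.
∏ = 375226779375000/372119874050737

The primes p ≤ 10 are [2, 3, 5, 7]. For each prime, (1 − 1/p^7)^(-1) = p^7 / (p^7 − 1). The product is (1 − 1/2^7)^(-1), (1 − 1/3^7)^(-1), (1 − 1/5^7)^(-1), (1 − 1/7^7)^(-1) = ∏ p^7 / (p^7 − 1) = 375226779375000/372119874050737.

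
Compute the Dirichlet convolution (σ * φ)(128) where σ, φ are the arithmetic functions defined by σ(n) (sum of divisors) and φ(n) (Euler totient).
(σ * φ)(128) = 1024

Divisors of 128: [1, 2, 4, 8, 16, 32, 64, 128]. For each d | 128:
  d = 1: σ(1) · φ(128/1) = 1 · 64 = 64
  d = 2: σ(2) · φ(128/2) = 3 · 32 = 96
  d = 4: σ(4) · φ(128/4) = 7 · 16 = 112
  d = 8: σ(8) · φ(128/8) = 15 · 8 = 120
  d = 16: σ(16) · φ(128/16) = 31 · 4 = 124
  d = 32: σ(32) · φ(128/32) = 63 · 2 = 126
  d = 64: σ(64) · φ(128/64) = 127 · 1 = 127
  d = 128: σ(128) · φ(128/128) = 255 · 1 = 255
Summing: (σ * φ)(128) = 64 + 96 + 112 + 120 + 124 + 126 + 127 + 255 = 1024.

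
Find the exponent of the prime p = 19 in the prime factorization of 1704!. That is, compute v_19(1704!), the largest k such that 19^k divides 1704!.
v_19(1704!) = 93

Legendre's formula: v_p(n!) = Σ_{k ≥ 1} ⌊n / p^k⌋. For p = 19, n = 1704, the terms are:
  ⌊1704/19^1⌋ = ⌊1704/19⌋ = 89
  ⌊1704/19^2⌋ = ⌊1704/361⌋ = 4
(the next term ⌊1704/19^3⌋ = 0, terminating the sum). Summing: v_19(1704!) = 89 + 4 = 93.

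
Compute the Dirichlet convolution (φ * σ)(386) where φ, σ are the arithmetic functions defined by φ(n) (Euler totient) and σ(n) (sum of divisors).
(φ * σ)(386) = 1544

Divisors of 386: [1, 2, 193, 386]. For each d | 386:
  d = 1: φ(1) · σ(386/1) = 1 · 582 = 582
  d = 2: φ(2) · σ(386/2) = 1 · 194 = 194
  d = 193: φ(193) · σ(386/193) = 192 · 3 = 576
  d = 386: φ(386) · σ(386/386) = 192 · 1 = 192
Summing: (φ * σ)(386) = 582 + 194 + 576 + 192 = 1544.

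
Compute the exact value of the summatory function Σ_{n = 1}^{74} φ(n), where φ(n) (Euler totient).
Σ_{n ≤ 74} φ(n) = 1696

Compute φ(n) for each 1 ≤ n ≤ 74: φ(1) = 1, φ(2) = 1, φ(3) = 2, φ(4) = 2, φ(5) = 4, φ(6) = 2, φ(7) = 6, φ(8) = 4, φ(9) = 6, φ(10) = 4, φ(11) = 10, φ(12) = 4, φ(13) = 12, φ(14) = 6, φ(15) = 8, φ(16) = 8, φ(17) = 16, φ(18) = 6, φ(19) = 18, φ(20) = 8, φ(21) = 12, φ(22) = 10, φ(23) = 22, φ(24) = 8, φ(25) = 20, φ(26) = 12, φ(27) = 18, φ(28) = 12, φ(29) = 28, φ(30) = 8, φ(31) = 30, φ(32) = 16, φ(33) = 20, φ(34) = 16, φ(35) = 24, φ(36) = 12, φ(37) = 36, φ(38) = 18, φ(39) = 24, φ(40) = 16, φ(41) = 40, φ(42) = 12, φ(43) = 42, φ(44) = 20, φ(45) = 24, φ(46) = 22, φ(47) = 46, φ(48) = 16, φ(49) = 42, φ(50) = 20, φ(51) = 32, φ(52) = 24, φ(53) = 52, φ(54) = 18, φ(55) = 40, φ(56) = 24, φ(57) = 36, φ(58) = 28, φ(59) = 58, φ(60) = 16, φ(61) = 60, φ(62) = 30, φ(63) = 36, φ(64) = 32, φ(65) = 48, φ(66) = 20, φ(67) = 66, φ(68) = 32, φ(69) = 44, φ(70) = 24, φ(71) = 70, φ(72) = 24, φ(73) = 72, φ(74) = 36. Summing all 74 values: 1696. (Average order: Σ_{n ≤ x} φ(n) ~ (3/π²) x². For x = 74, (3/π²)·74² ≈ 1664.50.)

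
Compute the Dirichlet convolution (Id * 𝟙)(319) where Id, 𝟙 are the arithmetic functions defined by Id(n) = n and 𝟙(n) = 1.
(Id * 𝟙)(319) = 360

Divisors of 319: [1, 11, 29, 319]. For each d | 319:
  d = 1: Id(1) · 𝟙(319/1) = 1 · 1 = 1
  d = 11: Id(11) · 𝟙(319/11) = 11 · 1 = 11
  d = 29: Id(29) · 𝟙(319/29) = 29 · 1 = 29
  d = 319: Id(319) · 𝟙(319/319) = 319 · 1 = 319
Summing: (Id * 𝟙)(319) = 1 + 11 + 29 + 319 = 360.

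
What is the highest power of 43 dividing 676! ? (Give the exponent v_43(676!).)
v_43(676!) = 15

Legendre's formula: v_p(n!) = Σ_{k ≥ 1} ⌊n / p^k⌋. For p = 43, n = 676, the terms are:
  ⌊676/43^1⌋ = ⌊676/43⌋ = 15
(the next term ⌊676/43^2⌋ = 0, terminating the sum). Summing: v_43(676!) = 15 = 15.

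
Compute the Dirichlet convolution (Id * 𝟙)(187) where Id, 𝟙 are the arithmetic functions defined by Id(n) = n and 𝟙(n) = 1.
(Id * 𝟙)(187) = 216

Divisors of 187: [1, 11, 17, 187]. For each d | 187:
  d = 1: Id(1) · 𝟙(187/1) = 1 · 1 = 1
  d = 11: Id(11) · 𝟙(187/11) = 11 · 1 = 11
  d = 17: Id(17) · 𝟙(187/17) = 17 · 1 = 17
  d = 187: Id(187) · 𝟙(187/187) = 187 · 1 = 187
Summing: (Id * 𝟙)(187) = 1 + 11 + 17 + 187 = 216.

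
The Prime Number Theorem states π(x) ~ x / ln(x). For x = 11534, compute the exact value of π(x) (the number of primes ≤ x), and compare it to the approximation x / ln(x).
π(11534) = 1390;  x/ln(x) ≈ 1233.18;  relative error ≈ 11.28%.

Directly count primes up to 11534: π(11534) = 1390. The PNT approximation gives 11534/ln(11534) ≈ 11534/9.35305 ≈ 1233.18. Relative error (π(x) − x/ln(x)) / π(x) ≈ 11.28%; the approximation is known to undercount slightly (Li(x) is a better estimate).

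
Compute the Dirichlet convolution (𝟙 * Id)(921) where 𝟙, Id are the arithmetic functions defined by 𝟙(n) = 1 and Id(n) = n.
(𝟙 * Id)(921) = 1232

Divisors of 921: [1, 3, 307, 921]. For each d | 921:
  d = 1: 𝟙(1) · Id(921/1) = 1 · 921 = 921
  d = 3: 𝟙(3) · Id(921/3) = 1 · 307 = 307
  d = 307: 𝟙(307) · Id(921/307) = 1 · 3 = 3
  d = 921: 𝟙(921) · Id(921/921) = 1 · 1 = 1
Summing: (𝟙 * Id)(921) = 921 + 307 + 3 + 1 = 1232.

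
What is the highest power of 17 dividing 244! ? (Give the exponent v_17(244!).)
v_17(244!) = 14

Legendre's formula: v_p(n!) = Σ_{k ≥ 1} ⌊n / p^k⌋. For p = 17, n = 244, the terms are:
  ⌊244/17^1⌋ = ⌊244/17⌋ = 14
(the next term ⌊244/17^2⌋ = 0, terminating the sum). Summing: v_17(244!) = 14 = 14.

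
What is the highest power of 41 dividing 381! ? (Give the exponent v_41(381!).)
v_41(381!) = 9

Legendre's formula: v_p(n!) = Σ_{k ≥ 1} ⌊n / p^k⌋. For p = 41, n = 381, the terms are:
  ⌊381/41^1⌋ = ⌊381/41⌋ = 9
(the next term ⌊381/41^2⌋ = 0, terminating the sum). Summing: v_41(381!) = 9 = 9.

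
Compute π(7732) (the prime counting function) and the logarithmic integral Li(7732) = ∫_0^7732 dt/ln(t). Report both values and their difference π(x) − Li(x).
π(7732) = 981;  Li(7732) ≈ 996.54;  π(x) − Li(x) ≈ -15.54.

Direct count of primes ≤ 7732 gives π(7732) = 981. Numerical evaluation of the logarithmic integral gives Li(7732) ≈ 996.54. The difference π(x) − Li(x) ≈ -15.54 is typically negative for small/moderate x (Li(x) overestimates), though Littlewood's theorem shows this sign changes infinitely often.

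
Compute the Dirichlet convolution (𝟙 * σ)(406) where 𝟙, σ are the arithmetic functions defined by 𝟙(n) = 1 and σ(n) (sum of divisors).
(𝟙 * σ)(406) = 1116

Divisors of 406: [1, 2, 7, 14, 29, 58, 203, 406]. For each d | 406:
  d = 1: 𝟙(1) · σ(406/1) = 1 · 720 = 720
  d = 2: 𝟙(2) · σ(406/2) = 1 · 240 = 240
  d = 7: 𝟙(7) · σ(406/7) = 1 · 90 = 90
  d = 14: 𝟙(14) · σ(406/14) = 1 · 30 = 30
  d = 29: 𝟙(29) · σ(406/29) = 1 · 24 = 24
  d = 58: 𝟙(58) · σ(406/58) = 1 · 8 = 8
  d = 203: 𝟙(203) · σ(406/203) = 1 · 3 = 3
  d = 406: 𝟙(406) · σ(406/406) = 1 · 1 = 1
Summing: (𝟙 * σ)(406) = 720 + 240 + 90 + 30 + 24 + 8 + 3 + 1 = 1116.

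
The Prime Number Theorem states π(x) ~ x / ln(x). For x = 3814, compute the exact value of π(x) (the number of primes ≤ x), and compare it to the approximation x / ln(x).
π(3814) = 529;  x/ln(x) ≈ 462.50;  relative error ≈ 12.57%.

Directly count primes up to 3814: π(3814) = 529. The PNT approximation gives 3814/ln(3814) ≈ 3814/8.24643 ≈ 462.50. Relative error (π(x) − x/ln(x)) / π(x) ≈ 12.57%; the approximation is known to undercount slightly (Li(x) is a better estimate).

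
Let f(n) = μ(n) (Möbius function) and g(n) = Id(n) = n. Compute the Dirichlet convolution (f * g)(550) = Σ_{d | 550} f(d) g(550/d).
(μ * Id)(550) = 200

Divisors of 550: [1, 2, 5, 10, 11, 22, 25, 50, 55, 110, 275, 550]. For each d | 550:
  d = 1: μ(1) · Id(550/1) = 1 · 550 = 550
  d = 2: μ(2) · Id(550/2) = -1 · 275 = -275
  d = 5: μ(5) · Id(550/5) = -1 · 110 = -110
  d = 10: μ(10) · Id(550/10) = 1 · 55 = 55
  d = 11: μ(11) · Id(550/11) = -1 · 50 = -50
  d = 22: μ(22) · Id(550/22) = 1 · 25 = 25
  d = 25: μ(25) · Id(550/25) = 0 · 22 = 0
  d = 50: μ(50) · Id(550/50) = 0 · 11 = 0
  d = 55: μ(55) · Id(550/55) = 1 · 10 = 10
  d = 110: μ(110) · Id(550/110) = -1 · 5 = -5
  d = 275: μ(275) · Id(550/275) = 0 · 2 = 0
  d = 550: μ(550) · Id(550/550) = 0 · 1 = 0
Summing: (μ * Id)(550) = 550 + -275 + -110 + 55 + -50 + 25 + 0 + 0 + 10 + -5 + 0 + 0 = 200.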